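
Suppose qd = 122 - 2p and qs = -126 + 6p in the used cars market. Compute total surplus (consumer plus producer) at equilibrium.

Equilibrium: 122 - 2p = -126 + 6p gives p* = 31, q* = 60.
Demand choke price: p = 61; supply starts at p = 21.
CS = ½(61 − 31)(60) = 900; PS = ½(31 − 21)(60) = 300.

Total surplus = 1200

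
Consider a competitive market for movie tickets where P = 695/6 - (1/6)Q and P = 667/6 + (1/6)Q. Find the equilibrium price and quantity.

Set the two price expressions equal: 695/6 - (1/6)Q = 667/6 + (1/6)Q.
14/3 = (1/3)Q, so Q* = 14.
P* = 695/6 − (1/6)(14) = 113.5.

P* = 113.5, Q* = 14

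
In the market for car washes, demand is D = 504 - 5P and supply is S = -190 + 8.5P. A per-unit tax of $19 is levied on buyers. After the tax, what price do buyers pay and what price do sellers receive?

Buyers pay 1711/27, sellers receive 1198/27

Pre-tax equilibrium: P* = 1388/27, Q* = 6668/27.
Tax on buyers shifts demand to D = 504 − 5(P + 19) = 409 - 5P.
409 - 5P = -190 + 8.5P gives seller price Ps = 1198/27; buyers pay Pb = 1198/27 + 19 = 1711/27.
New quantity: Q = 504 − 5(1711/27) = 5053/27.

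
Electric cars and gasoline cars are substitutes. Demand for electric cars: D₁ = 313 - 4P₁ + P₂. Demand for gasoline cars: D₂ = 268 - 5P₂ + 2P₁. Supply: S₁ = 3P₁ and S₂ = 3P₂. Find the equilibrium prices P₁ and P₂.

P₁ = 154/3, P₂ = 139/3

Market 1: 313 - 4P₁ + P₂ = 3P₁ → 7P₁ - P₂ = 313.
Market 2: 8P₂ - 2P₁ = 268.
Eliminating P₂: 8×(1) + 1×(2) gives 54P₁ = 2772, so P₁ = 154/3.
Back-substitute into (2): P₂ = (268 + 2×154/3) / 8 = 139/3.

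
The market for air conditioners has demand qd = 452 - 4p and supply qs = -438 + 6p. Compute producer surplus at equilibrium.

Equilibrium: 452 - 4p = -438 + 6p gives p* = 89, q* = 96.
Supply starts at p = 73 (where qs = 0).
PS = ½(89 − 73)(96) = 768.

Producer surplus = 768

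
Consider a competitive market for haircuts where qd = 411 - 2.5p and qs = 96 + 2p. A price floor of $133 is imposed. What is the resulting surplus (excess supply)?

Equilibrium price would be p* = 70, so the floor at 133 binds.
At p = 133: qd = 78.5, qs = 362.
Surplus = 362 − 78.5 = 283.5.

Surplus = 283.5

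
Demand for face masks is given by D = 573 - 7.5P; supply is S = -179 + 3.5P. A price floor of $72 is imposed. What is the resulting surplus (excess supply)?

Equilibrium price would be P* = 752/11, so the floor at 72 binds.
At P = 72: D = 33, S = 73.
Surplus = 73 − 33 = 40.

Surplus = 40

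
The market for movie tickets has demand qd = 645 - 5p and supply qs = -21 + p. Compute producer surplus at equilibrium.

Equilibrium: 645 - 5p = -21 + p gives p* = 111, q* = 90.
Supply starts at p = 21 (where qs = 0).
PS = ½(111 − 21)(90) = 4050.

Producer surplus = 4050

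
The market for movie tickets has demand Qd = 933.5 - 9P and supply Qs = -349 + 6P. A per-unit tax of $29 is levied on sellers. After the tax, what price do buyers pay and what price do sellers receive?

Pre-tax equilibrium: P* = 85.5, Q* = 164.
Tax on sellers shifts supply to Qs = -349 + 6(P − 29) = -523 + 6P.
933.5 - 9P = -523 + 6P gives buyer price Pb = 97.1; sellers receive Ps = 97.1 − 29 = 68.1.
New quantity: Q = 933.5 − 9(97.1) = 59.6.

Buyers pay $97.1, sellers receive $68.1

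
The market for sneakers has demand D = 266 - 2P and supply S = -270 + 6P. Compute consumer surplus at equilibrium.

Equilibrium: 266 - 2P = -270 + 6P gives P* = 67, Q* = 132.
Demand choke price (D = 0): P = 133.
CS = ½(133 − 67)(132) = 4356.

Consumer surplus = 4356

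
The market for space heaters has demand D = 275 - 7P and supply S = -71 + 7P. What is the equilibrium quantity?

Set D = S: 275 - 7P = -71 + 7P.
346 = 14P, so P* = 173/7.
Q* = 275 − 7(173/7) = 102.

Q* = 102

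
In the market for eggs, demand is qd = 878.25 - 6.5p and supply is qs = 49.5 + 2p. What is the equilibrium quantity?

Set qd = qs: 878.25 - 6.5p = 49.5 + 2p.
828.75 = 8.5p, so p* = 97.5.
q* = 878.25 − 6.5(97.5) = 244.5.

q* = 244.5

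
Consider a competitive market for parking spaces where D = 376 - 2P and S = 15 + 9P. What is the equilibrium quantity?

Q* = 3414/11

Set D = S: 376 - 2P = 15 + 9P.
361 = 11P, so P* = 361/11.
Q* = 376 − 2(361/11) = 3414/11.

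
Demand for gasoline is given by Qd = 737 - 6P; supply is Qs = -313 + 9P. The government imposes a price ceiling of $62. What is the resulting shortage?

Shortage = 120

Equilibrium price would be P* = 70, so the ceiling at 62 binds.
At P = 62: Qd = 737 − 6(62) = 365, Qs = -313 + 9(62) = 245.
Shortage = 365 − 245 = 120.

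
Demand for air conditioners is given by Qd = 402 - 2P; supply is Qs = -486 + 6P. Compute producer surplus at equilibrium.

Equilibrium: 402 - 2P = -486 + 6P gives P* = 111, Q* = 180.
Supply starts at P = 81 (where Qs = 0).
PS = ½(111 − 81)(180) = 2700.

Producer surplus = 2700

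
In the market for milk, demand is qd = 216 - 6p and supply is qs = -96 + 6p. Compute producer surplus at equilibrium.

Producer surplus = 300

Equilibrium: 216 - 6p = -96 + 6p gives p* = 26, q* = 60.
Supply starts at p = 16 (where qs = 0).
PS = ½(26 − 16)(60) = 300.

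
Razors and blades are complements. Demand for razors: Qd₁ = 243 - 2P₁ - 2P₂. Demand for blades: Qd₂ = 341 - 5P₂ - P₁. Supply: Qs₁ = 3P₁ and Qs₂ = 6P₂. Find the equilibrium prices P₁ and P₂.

P₁ = 1991/53, P₂ = 1462/53

Market 1: 243 - 2P₁ - 2P₂ = 3P₁ → 5P₁ + 2P₂ = 243.
Market 2: 11P₂ + P₁ = 341.
Eliminating P₂: 11×(1) − 2×(2) gives 53P₁ = 1991, so P₁ = 1991/53.
Back-substitute into (2): P₂ = (341 − 1×1991/53) / 11 = 1462/53.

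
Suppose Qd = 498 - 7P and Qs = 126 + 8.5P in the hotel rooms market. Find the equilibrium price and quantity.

P* = 24, Q* = 330

Set Qd = Qs: 498 - 7P = 126 + 8.5P.
372 = 15.5P, so P* = 24.
Q* = 498 − 7(24) = 330.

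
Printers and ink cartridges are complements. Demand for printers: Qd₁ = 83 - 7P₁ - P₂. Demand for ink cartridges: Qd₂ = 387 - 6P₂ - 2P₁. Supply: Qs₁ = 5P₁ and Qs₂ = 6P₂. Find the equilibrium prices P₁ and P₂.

Market 1: 83 - 7P₁ - P₂ = 5P₁ → 12P₁ + P₂ = 83.
Market 2: 12P₂ + 2P₁ = 387.
Eliminating P₂: 12×(1) − 1×(2) gives 142P₁ = 609, so P₁ = 609/142.
Back-substitute into (2): P₂ = (387 − 2×609/142) / 12 = 2239/71.

P₁ = 609/142, P₂ = 2239/71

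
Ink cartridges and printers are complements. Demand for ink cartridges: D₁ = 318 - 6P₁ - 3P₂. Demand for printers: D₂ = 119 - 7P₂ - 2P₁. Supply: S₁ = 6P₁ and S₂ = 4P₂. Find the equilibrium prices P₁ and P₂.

P₁ = 349/14, P₂ = 44/7

Market 1: 318 - 6P₁ - 3P₂ = 6P₁ → 12P₁ + 3P₂ = 318.
Market 2: 11P₂ + 2P₁ = 119.
Eliminating P₂: 11×(1) − 3×(2) gives 126P₁ = 3141, so P₁ = 349/14.
Back-substitute into (2): P₂ = (119 − 2×349/14) / 11 = 44/7.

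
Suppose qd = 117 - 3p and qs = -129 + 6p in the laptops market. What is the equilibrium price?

p* = 82/3

Set qd = qs: 117 - 3p = -129 + 6p.
246 = 9p, so p* = 82/3.
q* = 117 − 3(82/3) = 35.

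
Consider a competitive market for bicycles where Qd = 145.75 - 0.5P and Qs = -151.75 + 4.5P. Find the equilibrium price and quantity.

P* = 59.5, Q* = 116

Set Qd = Qs: 145.75 - 0.5P = -151.75 + 4.5P.
297.5 = 5P, so P* = 59.5.
Q* = 145.75 − 0.5(59.5) = 116.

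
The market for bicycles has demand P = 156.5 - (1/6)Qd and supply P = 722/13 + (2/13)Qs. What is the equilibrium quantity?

Q* = 315

Set the two price expressions equal: 156.5 - (1/6)Q = 722/13 + (2/13)Q.
2625/26 = (25/78)Q, so Q* = 315.
P* = 156.5 − (1/6)(315) = 104.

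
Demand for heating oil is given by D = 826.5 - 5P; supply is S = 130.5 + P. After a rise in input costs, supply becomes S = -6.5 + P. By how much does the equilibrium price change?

ΔP = 137/6

Original equilibrium: P* = 116, Q* = 246.5.
New equilibrium: 826.5 - 5P = -6.5 + P, so 833 = 6P and P' = 833/6; Q' = 826.5 − 5(833/6) = 397/3.
Change in price: 833/6 − 116 = 137/6.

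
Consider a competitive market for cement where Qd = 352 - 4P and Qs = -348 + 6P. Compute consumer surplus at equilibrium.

Equilibrium: 352 - 4P = -348 + 6P gives P* = 70, Q* = 72.
Demand choke price (Qd = 0): P = 88.
CS = ½(88 − 70)(72) = 648.

Consumer surplus = 648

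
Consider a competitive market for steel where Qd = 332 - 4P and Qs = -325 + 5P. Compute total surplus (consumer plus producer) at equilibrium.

Total surplus = 360

Equilibrium: 332 - 4P = -325 + 5P gives P* = 73, Q* = 40.
Demand choke price: P = 83; supply starts at P = 65.
CS = ½(83 − 73)(40) = 200; PS = ½(73 − 65)(40) = 160.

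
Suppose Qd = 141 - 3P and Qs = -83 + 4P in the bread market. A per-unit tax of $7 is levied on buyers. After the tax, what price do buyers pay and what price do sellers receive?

Pre-tax equilibrium: P* = 32, Q* = 45.
Tax on buyers shifts demand to Qd = 141 − 3(P + 7) = 120 - 3P.
120 - 3P = -83 + 4P gives seller price Ps = 29; buyers pay Pb = 29 + 7 = 36.
New quantity: Q = 141 − 3(36) = 33.

Buyers pay $36, sellers receive $29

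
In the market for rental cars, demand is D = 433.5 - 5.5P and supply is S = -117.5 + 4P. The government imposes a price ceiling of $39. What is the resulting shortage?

Equilibrium price would be P* = 58, so the ceiling at 39 binds.
At P = 39: D = 433.5 − 5.5(39) = 219, S = -117.5 + 4(39) = 38.5.
Shortage = 219 − 38.5 = 180.5.

Shortage = 180.5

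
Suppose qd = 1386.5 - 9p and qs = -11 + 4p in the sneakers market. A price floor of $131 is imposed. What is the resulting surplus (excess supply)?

Equilibrium price would be p* = 107.5, so the floor at 131 binds.
At p = 131: qd = 207.5, qs = 513.
Surplus = 513 − 207.5 = 305.5.

Surplus = 305.5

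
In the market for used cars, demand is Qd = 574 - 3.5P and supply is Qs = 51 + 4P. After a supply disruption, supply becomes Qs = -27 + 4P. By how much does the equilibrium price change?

Original equilibrium: P* = 1046/15, Q* = 4949/15.
New equilibrium: 574 - 3.5P = -27 + 4P, so 601 = 7.5P and P' = 1202/15; Q' = 574 − 3.5(1202/15) = 4403/15.
Change in price: 1202/15 − 1046/15 = 10.4.

ΔP = 10.4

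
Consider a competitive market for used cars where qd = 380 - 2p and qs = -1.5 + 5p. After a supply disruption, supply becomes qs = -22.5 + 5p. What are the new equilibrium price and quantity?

Original equilibrium: p* = 54.5, q* = 271.
New equilibrium: 380 - 2p = -22.5 + 5p, so 402.5 = 7p and p' = 57.5; q' = 380 − 2(57.5) = 265.

p' = 57.5, q' = 265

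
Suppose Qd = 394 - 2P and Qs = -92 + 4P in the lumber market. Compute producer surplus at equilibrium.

Equilibrium: 394 - 2P = -92 + 4P gives P* = 81, Q* = 232.
Supply starts at P = 23 (where Qs = 0).
PS = ½(81 − 23)(232) = 6728.

Producer surplus = 6728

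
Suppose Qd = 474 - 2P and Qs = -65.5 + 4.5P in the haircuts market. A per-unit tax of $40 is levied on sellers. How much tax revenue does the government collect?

Tax revenue = 131360/13

Pre-tax equilibrium: P* = 83, Q* = 308.
Tax on sellers shifts supply to Qs = -65.5 + 4.5(P − 40) = -245.5 + 4.5P.
474 - 2P = -245.5 + 4.5P gives buyer price Pb = 1439/13; sellers receive Ps = 1439/13 − 40 = 919/13.
New quantity: Q = 474 − 2(1439/13) = 3284/13.
Revenue = 40 × 3284/13 = 131360/13.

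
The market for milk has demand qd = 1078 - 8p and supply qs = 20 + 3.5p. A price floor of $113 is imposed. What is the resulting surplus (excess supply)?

Equilibrium price would be p* = 92, so the floor at 113 binds.
At p = 113: qd = 174, qs = 415.5.
Surplus = 415.5 − 174 = 241.5.

Surplus = 241.5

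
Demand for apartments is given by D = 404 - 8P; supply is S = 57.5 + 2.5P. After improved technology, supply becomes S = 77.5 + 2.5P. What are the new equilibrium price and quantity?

Original equilibrium: P* = 33, Q* = 140.
New equilibrium: 404 - 8P = 77.5 + 2.5P, so 326.5 = 10.5P and P' = 653/21; Q' = 404 − 8(653/21) = 3260/21.

P' = 653/21, Q' = 3260/21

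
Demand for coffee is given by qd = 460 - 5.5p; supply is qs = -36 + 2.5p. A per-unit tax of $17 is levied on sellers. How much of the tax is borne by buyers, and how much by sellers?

Pre-tax equilibrium: p* = 62, q* = 119.
Tax on sellers shifts supply to qs = -36 + 2.5(p − 17) = -78.5 + 2.5p.
460 - 5.5p = -78.5 + 2.5p gives buyer price pb = 67.3125; sellers receive ps = 67.3125 − 17 = 50.3125.
New quantity: q = 460 − 5.5(67.3125) = 89.78125.
Buyer burden = 67.3125 − 62 = 5.3125; seller burden = 62 − 50.3125 = 11.6875.

Buyers bear $5.3125, sellers bear $11.6875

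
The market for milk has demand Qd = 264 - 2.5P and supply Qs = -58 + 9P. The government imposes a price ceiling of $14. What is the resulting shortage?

Equilibrium price would be P* = 28, so the ceiling at 14 binds.
At P = 14: Qd = 264 − 2.5(14) = 229, Qs = -58 + 9(14) = 68.
Shortage = 229 − 68 = 161.

Shortage = 161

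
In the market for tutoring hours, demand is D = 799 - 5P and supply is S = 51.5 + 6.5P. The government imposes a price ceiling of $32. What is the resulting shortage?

Shortage = 379.5

Equilibrium price would be P* = 65, so the ceiling at 32 binds.
At P = 32: D = 799 − 5(32) = 639, S = 51.5 + 6.5(32) = 259.5.
Shortage = 639 − 259.5 = 379.5.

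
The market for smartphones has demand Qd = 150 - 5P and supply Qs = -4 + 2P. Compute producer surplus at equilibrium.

Producer surplus = 400

Equilibrium: 150 - 5P = -4 + 2P gives P* = 22, Q* = 40.
Supply starts at P = 2 (where Qs = 0).
PS = ½(22 − 2)(40) = 400.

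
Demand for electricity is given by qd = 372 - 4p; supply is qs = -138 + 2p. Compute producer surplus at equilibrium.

Producer surplus = 256

Equilibrium: 372 - 4p = -138 + 2p gives p* = 85, q* = 32.
Supply starts at p = 69 (where qs = 0).
PS = ½(85 − 69)(32) = 256.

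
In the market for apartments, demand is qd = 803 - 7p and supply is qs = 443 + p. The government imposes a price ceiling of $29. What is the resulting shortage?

Equilibrium price would be p* = 45, so the ceiling at 29 binds.
At p = 29: qd = 803 − 7(29) = 600, qs = 443 + 1(29) = 472.
Shortage = 600 − 472 = 128.

Shortage = 128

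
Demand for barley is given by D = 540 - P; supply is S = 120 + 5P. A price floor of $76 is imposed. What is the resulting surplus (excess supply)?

Surplus = 36

Equilibrium price would be P* = 70, so the floor at 76 binds.
At P = 76: D = 464, S = 500.
Surplus = 500 − 464 = 36.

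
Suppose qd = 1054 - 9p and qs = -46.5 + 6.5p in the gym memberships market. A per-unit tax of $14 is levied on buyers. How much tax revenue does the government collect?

Pre-tax equilibrium: p* = 71, q* = 415.
Tax on buyers shifts demand to qd = 1054 − 9(p + 14) = 928 - 9p.
928 - 9p = -46.5 + 6.5p gives seller price ps = 1949/31; buyers pay pb = 1949/31 + 14 = 2383/31.
New quantity: q = 1054 − 9(2383/31) = 11227/31.
Revenue = 14 × 11227/31 = 157178/31.

Tax revenue = 157178/31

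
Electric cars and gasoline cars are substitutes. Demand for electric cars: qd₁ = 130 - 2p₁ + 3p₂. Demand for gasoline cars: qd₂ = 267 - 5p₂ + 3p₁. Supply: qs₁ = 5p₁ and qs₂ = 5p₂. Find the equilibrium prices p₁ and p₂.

Market 1: 130 - 2p₁ + 3p₂ = 5p₁ → 7p₁ - 3p₂ = 130.
Market 2: 10p₂ - 3p₁ = 267.
Eliminating p₂: 10×(1) + 3×(2) gives 61p₁ = 2101, so p₁ = 2101/61.
Back-substitute into (2): p₂ = (267 + 3×2101/61) / 10 = 2259/61.

p₁ = 2101/61, p₂ = 2259/61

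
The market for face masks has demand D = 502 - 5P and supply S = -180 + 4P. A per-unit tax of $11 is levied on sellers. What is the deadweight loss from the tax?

Deadweight loss = 1210/9

Pre-tax equilibrium: P* = 682/9, Q* = 1108/9.
Tax on sellers shifts supply to S = -180 + 4(P − 11) = -224 + 4P.
502 - 5P = -224 + 4P gives buyer price Pb = 242/3; sellers receive Ps = 242/3 − 11 = 209/3.
New quantity: Q = 502 − 5(242/3) = 296/3.
DWL = ½ × 11 × (1108/9 − 296/3) = 1210/9.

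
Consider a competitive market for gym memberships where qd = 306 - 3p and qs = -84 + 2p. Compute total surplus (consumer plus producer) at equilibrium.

Equilibrium: 306 - 3p = -84 + 2p gives p* = 78, q* = 72.
Demand choke price: p = 102; supply starts at p = 42.
CS = ½(102 − 78)(72) = 864; PS = ½(78 − 42)(72) = 1296.

Total surplus = 2160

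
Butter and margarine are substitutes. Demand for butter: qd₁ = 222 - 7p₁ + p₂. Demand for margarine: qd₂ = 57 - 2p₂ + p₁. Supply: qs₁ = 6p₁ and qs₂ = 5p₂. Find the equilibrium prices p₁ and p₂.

Market 1: 222 - 7p₁ + p₂ = 6p₁ → 13p₁ - p₂ = 222.
Market 2: 7p₂ - p₁ = 57.
Eliminating p₂: 7×(1) + 1×(2) gives 90p₁ = 1611, so p₁ = 17.9.
Back-substitute into (2): p₂ = (57 + 1×17.9) / 7 = 10.7.

p₁ = 17.9, p₂ = 10.7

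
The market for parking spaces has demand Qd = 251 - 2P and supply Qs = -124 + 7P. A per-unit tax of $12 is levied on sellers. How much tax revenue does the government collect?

Tax revenue = 1788

Pre-tax equilibrium: P* = 125/3, Q* = 503/3.
Tax on sellers shifts supply to Qs = -124 + 7(P − 12) = -208 + 7P.
251 - 2P = -208 + 7P gives buyer price Pb = 51; sellers receive Ps = 51 − 12 = 39.
New quantity: Q = 251 − 2(51) = 149.
Revenue = 12 × 149 = 1788.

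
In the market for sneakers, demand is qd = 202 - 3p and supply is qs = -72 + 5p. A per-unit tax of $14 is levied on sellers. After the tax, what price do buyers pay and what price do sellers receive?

Buyers pay $43, sellers receive $29

Pre-tax equilibrium: p* = 34.25, q* = 99.25.
Tax on sellers shifts supply to qs = -72 + 5(p − 14) = -142 + 5p.
202 - 3p = -142 + 5p gives buyer price pb = 43; sellers receive ps = 43 − 14 = 29.
New quantity: q = 202 − 3(43) = 73.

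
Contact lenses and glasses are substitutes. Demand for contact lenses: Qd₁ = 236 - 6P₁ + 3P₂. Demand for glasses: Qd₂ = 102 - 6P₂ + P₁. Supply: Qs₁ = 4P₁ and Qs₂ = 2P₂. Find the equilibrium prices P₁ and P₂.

Market 1: 236 - 6P₁ + 3P₂ = 4P₁ → 10P₁ - 3P₂ = 236.
Market 2: 8P₂ - P₁ = 102.
Eliminating P₂: 8×(1) + 3×(2) gives 77P₁ = 2194, so P₁ = 2194/77.
Back-substitute into (2): P₂ = (102 + 1×2194/77) / 8 = 1256/77.

P₁ = 2194/77, P₂ = 1256/77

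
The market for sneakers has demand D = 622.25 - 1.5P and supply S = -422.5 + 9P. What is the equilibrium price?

P* = 99.5

Set D = S: 622.25 - 1.5P = -422.5 + 9P.
1044.75 = 10.5P, so P* = 99.5.
Q* = 622.25 − 1.5(99.5) = 473.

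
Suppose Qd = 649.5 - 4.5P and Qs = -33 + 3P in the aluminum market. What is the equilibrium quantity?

Q* = 240

Set Qd = Qs: 649.5 - 4.5P = -33 + 3P.
682.5 = 7.5P, so P* = 91.
Q* = 649.5 − 4.5(91) = 240.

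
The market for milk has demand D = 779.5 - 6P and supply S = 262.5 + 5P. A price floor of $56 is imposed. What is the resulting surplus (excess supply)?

Surplus = 99

Equilibrium price would be P* = 47, so the floor at 56 binds.
At P = 56: D = 443.5, S = 542.5.
Surplus = 542.5 − 443.5 = 99.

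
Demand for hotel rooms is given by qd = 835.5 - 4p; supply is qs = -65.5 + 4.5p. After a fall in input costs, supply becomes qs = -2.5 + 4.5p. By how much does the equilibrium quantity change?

Original equilibrium: p* = 106, q* = 411.5.
New equilibrium: 835.5 - 4p = -2.5 + 4.5p, so 838 = 8.5p and p' = 1676/17; q' = 835.5 − 4(1676/17) = 14999/34.
Change in quantity: 14999/34 − 411.5 = 504/17.

Δq = 504/17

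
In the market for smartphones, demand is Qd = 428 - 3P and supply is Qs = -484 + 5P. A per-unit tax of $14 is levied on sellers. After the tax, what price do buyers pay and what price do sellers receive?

Buyers pay $122.75, sellers receive $108.75

Pre-tax equilibrium: P* = 114, Q* = 86.
Tax on sellers shifts supply to Qs = -484 + 5(P − 14) = -554 + 5P.
428 - 3P = -554 + 5P gives buyer price Pb = 122.75; sellers receive Ps = 122.75 − 14 = 108.75.
New quantity: Q = 428 − 3(122.75) = 59.75.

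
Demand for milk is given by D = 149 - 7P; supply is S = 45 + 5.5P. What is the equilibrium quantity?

Q* = 90.76

Set D = S: 149 - 7P = 45 + 5.5P.
104 = 12.5P, so P* = 8.32.
Q* = 149 − 7(8.32) = 90.76.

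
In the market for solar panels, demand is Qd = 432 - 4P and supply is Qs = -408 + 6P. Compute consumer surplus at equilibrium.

Equilibrium: 432 - 4P = -408 + 6P gives P* = 84, Q* = 96.
Demand choke price (Qd = 0): P = 108.
CS = ½(108 − 84)(96) = 1152.

Consumer surplus = 1152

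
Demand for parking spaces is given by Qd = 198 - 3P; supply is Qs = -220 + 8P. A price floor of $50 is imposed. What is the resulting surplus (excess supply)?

Surplus = 132

Equilibrium price would be P* = 38, so the floor at 50 binds.
At P = 50: Qd = 48, Qs = 180.
Surplus = 180 − 48 = 132.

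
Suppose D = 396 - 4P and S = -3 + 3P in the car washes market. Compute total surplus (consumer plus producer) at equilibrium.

Equilibrium: 396 - 4P = -3 + 3P gives P* = 57, Q* = 168.
Demand choke price: P = 99; supply starts at P = 1.
CS = ½(99 − 57)(168) = 3528; PS = ½(57 − 1)(168) = 4704.

Total surplus = 8232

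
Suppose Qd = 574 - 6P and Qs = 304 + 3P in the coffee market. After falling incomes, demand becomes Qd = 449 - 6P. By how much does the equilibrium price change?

Original equilibrium: P* = 30, Q* = 394.
New equilibrium: 449 - 6P = 304 + 3P, so 145 = 9P and P' = 145/9; Q' = 449 − 6(145/9) = 1057/3.
Change in price: 145/9 − 30 = -125/9.

ΔP = -125/9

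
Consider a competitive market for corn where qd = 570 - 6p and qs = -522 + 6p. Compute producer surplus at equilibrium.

Producer surplus = 48

Equilibrium: 570 - 6p = -522 + 6p gives p* = 91, q* = 24.
Supply starts at p = 87 (where qs = 0).
PS = ½(91 − 87)(24) = 48.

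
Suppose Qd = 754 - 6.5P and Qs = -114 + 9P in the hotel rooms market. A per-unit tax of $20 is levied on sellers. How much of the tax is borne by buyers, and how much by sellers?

Buyers bear 360/31, sellers bear 260/31

Pre-tax equilibrium: P* = 56, Q* = 390.
Tax on sellers shifts supply to Qs = -114 + 9(P − 20) = -294 + 9P.
754 - 6.5P = -294 + 9P gives buyer price Pb = 2096/31; sellers receive Ps = 2096/31 − 20 = 1476/31.
New quantity: Q = 754 − 6.5(2096/31) = 9750/31.
Buyer burden = 2096/31 − 56 = 360/31; seller burden = 56 − 1476/31 = 260/31.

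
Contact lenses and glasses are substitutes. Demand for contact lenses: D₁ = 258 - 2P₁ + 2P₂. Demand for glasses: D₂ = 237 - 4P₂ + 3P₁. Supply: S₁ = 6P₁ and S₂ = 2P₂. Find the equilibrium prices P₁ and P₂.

Market 1: 258 - 2P₁ + 2P₂ = 6P₁ → 8P₁ - 2P₂ = 258.
Market 2: 6P₂ - 3P₁ = 237.
Eliminating P₂: 6×(1) + 2×(2) gives 42P₁ = 2022, so P₁ = 337/7.
Back-substitute into (2): P₂ = (237 + 3×337/7) / 6 = 445/7.

P₁ = 337/7, P₂ = 445/7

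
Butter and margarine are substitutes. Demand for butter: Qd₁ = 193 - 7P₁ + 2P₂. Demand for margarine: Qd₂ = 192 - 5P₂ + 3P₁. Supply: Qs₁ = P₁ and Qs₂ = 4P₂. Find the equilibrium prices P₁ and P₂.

P₁ = 707/22, P₂ = 705/22

Market 1: 193 - 7P₁ + 2P₂ = P₁ → 8P₁ - 2P₂ = 193.
Market 2: 9P₂ - 3P₁ = 192.
Eliminating P₂: 9×(1) + 2×(2) gives 66P₁ = 2121, so P₁ = 707/22.
Back-substitute into (2): P₂ = (192 + 3×707/22) / 9 = 705/22.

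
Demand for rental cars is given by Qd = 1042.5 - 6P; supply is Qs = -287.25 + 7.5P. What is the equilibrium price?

P* = 98.5

Set Qd = Qs: 1042.5 - 6P = -287.25 + 7.5P.
1329.75 = 13.5P, so P* = 98.5.
Q* = 1042.5 − 6(98.5) = 451.5.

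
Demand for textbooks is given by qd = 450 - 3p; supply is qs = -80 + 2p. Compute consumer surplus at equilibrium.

Consumer surplus = 2904

Equilibrium: 450 - 3p = -80 + 2p gives p* = 106, q* = 132.
Demand choke price (qd = 0): p = 150.
CS = ½(150 − 106)(132) = 2904.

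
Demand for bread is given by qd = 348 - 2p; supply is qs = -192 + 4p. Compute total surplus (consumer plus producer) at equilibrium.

Equilibrium: 348 - 2p = -192 + 4p gives p* = 90, q* = 168.
Demand choke price: p = 174; supply starts at p = 48.
CS = ½(174 − 90)(168) = 7056; PS = ½(90 − 48)(168) = 3528.

Total surplus = 10584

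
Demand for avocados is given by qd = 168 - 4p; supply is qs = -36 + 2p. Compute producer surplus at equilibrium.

Equilibrium: 168 - 4p = -36 + 2p gives p* = 34, q* = 32.
Supply starts at p = 18 (where qs = 0).
PS = ½(34 − 18)(32) = 256.

Producer surplus = 256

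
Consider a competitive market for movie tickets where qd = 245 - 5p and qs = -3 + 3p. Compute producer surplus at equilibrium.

Producer surplus = 1350

Equilibrium: 245 - 5p = -3 + 3p gives p* = 31, q* = 90.
Supply starts at p = 1 (where qs = 0).
PS = ½(31 − 1)(90) = 1350.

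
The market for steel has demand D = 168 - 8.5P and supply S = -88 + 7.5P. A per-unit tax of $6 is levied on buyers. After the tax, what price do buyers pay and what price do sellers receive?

Buyers pay $18.8125, sellers receive $12.8125

Pre-tax equilibrium: P* = 16, Q* = 32.
Tax on buyers shifts demand to D = 168 − 8.5(P + 6) = 117 - 8.5P.
117 - 8.5P = -88 + 7.5P gives seller price Ps = 12.8125; buyers pay Pb = 12.8125 + 6 = 18.8125.
New quantity: Q = 168 − 8.5(18.8125) = 8.09375.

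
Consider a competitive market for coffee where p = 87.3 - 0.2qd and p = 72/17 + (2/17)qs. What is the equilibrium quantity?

Set the two price expressions equal: 87.3 - 0.2q = 72/17 + (2/17)q.
14121/170 = (27/85)q, so q* = 261.5.
p* = 87.3 − (0.2)(261.5) = 35.

q* = 261.5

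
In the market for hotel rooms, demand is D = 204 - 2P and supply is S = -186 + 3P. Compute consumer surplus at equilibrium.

Consumer surplus = 576

Equilibrium: 204 - 2P = -186 + 3P gives P* = 78, Q* = 48.
Demand choke price (D = 0): P = 102.
CS = ½(102 − 78)(48) = 576.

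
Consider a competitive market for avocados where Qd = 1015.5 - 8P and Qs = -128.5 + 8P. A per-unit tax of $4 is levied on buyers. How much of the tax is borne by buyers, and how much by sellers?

Buyers bear $2, sellers bear $2

Pre-tax equilibrium: P* = 71.5, Q* = 443.5.
Tax on buyers shifts demand to Qd = 1015.5 − 8(P + 4) = 983.5 - 8P.
983.5 - 8P = -128.5 + 8P gives seller price Ps = 69.5; buyers pay Pb = 69.5 + 4 = 73.5.
New quantity: Q = 1015.5 − 8(73.5) = 427.5.
Buyer burden = 73.5 − 71.5 = 2; seller burden = 71.5 − 69.5 = 2.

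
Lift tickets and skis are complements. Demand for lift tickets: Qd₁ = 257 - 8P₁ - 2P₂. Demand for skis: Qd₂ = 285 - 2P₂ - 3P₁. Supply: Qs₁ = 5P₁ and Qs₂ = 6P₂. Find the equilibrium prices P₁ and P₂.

Market 1: 257 - 8P₁ - 2P₂ = 5P₁ → 13P₁ + 2P₂ = 257.
Market 2: 8P₂ + 3P₁ = 285.
Eliminating P₂: 8×(1) − 2×(2) gives 98P₁ = 1486, so P₁ = 743/49.
Back-substitute into (2): P₂ = (285 − 3×743/49) / 8 = 1467/49.

P₁ = 743/49, P₂ = 1467/49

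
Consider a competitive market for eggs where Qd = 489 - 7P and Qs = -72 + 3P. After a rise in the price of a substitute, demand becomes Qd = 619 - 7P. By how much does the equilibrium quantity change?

ΔQ = 39

Original equilibrium: P* = 56.1, Q* = 96.3.
New equilibrium: 619 - 7P = -72 + 3P, so 691 = 10P and P' = 69.1; Q' = 619 − 7(69.1) = 135.3.
Change in quantity: 135.3 − 96.3 = 39.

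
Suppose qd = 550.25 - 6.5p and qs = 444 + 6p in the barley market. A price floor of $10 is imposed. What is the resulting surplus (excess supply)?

Surplus = 18.75

Equilibrium price would be p* = 8.5, so the floor at 10 binds.
At p = 10: qd = 485.25, qs = 504.
Surplus = 504 − 485.25 = 18.75.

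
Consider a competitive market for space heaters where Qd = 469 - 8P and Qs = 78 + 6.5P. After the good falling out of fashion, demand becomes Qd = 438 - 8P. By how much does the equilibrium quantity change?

ΔQ = -403/29

Original equilibrium: P* = 782/29, Q* = 7345/29.
New equilibrium: 438 - 8P = 78 + 6.5P, so 360 = 14.5P and P' = 720/29; Q' = 438 − 8(720/29) = 6942/29.
Change in quantity: 6942/29 − 7345/29 = -403/29.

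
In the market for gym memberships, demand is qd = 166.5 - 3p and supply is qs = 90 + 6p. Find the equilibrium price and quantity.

Set qd = qs: 166.5 - 3p = 90 + 6p.
76.5 = 9p, so p* = 8.5.
q* = 166.5 − 3(8.5) = 141.

p* = 8.5, q* = 141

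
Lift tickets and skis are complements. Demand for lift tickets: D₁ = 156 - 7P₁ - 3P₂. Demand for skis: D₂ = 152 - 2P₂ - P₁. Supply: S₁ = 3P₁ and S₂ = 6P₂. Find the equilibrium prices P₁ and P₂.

P₁ = 72/7, P₂ = 124/7

Market 1: 156 - 7P₁ - 3P₂ = 3P₁ → 10P₁ + 3P₂ = 156.
Market 2: 8P₂ + P₁ = 152.
Eliminating P₂: 8×(1) − 3×(2) gives 77P₁ = 792, so P₁ = 72/7.
Back-substitute into (2): P₂ = (152 − 1×72/7) / 8 = 124/7.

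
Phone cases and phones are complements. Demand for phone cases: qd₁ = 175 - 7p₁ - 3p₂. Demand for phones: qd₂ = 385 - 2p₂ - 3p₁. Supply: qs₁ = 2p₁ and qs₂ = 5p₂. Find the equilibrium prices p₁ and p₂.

p₁ = 35/27, p₂ = 490/9

Market 1: 175 - 7p₁ - 3p₂ = 2p₁ → 9p₁ + 3p₂ = 175.
Market 2: 7p₂ + 3p₁ = 385.
Eliminating p₂: 7×(1) − 3×(2) gives 54p₁ = 70, so p₁ = 35/27.
Back-substitute into (2): p₂ = (385 − 3×35/27) / 7 = 490/9.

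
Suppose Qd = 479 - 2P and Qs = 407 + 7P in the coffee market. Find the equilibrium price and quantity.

P* = 8, Q* = 463

Set Qd = Qs: 479 - 2P = 407 + 7P.
72 = 9P, so P* = 8.
Q* = 479 − 2(8) = 463.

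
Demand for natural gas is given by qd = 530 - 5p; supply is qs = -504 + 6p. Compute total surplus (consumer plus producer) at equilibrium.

Equilibrium: 530 - 5p = -504 + 6p gives p* = 94, q* = 60.
Demand choke price: p = 106; supply starts at p = 84.
CS = ½(106 − 94)(60) = 360; PS = ½(94 − 84)(60) = 300.

Total surplus = 660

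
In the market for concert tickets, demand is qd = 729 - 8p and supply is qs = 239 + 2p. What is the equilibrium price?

p* = 49

Set qd = qs: 729 - 8p = 239 + 2p.
490 = 10p, so p* = 49.
q* = 729 − 8(49) = 337.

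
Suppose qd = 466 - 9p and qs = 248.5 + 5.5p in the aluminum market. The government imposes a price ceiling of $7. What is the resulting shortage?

Equilibrium price would be p* = 15, so the ceiling at 7 binds.
At p = 7: qd = 466 − 9(7) = 403, qs = 248.5 + 5.5(7) = 287.
Shortage = 403 − 287 = 116.

Shortage = 116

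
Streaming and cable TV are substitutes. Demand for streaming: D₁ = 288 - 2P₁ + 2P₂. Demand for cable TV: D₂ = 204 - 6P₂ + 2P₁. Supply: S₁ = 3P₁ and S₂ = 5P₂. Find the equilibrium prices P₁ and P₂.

Market 1: 288 - 2P₁ + 2P₂ = 3P₁ → 5P₁ - 2P₂ = 288.
Market 2: 11P₂ - 2P₁ = 204.
Eliminating P₂: 11×(1) + 2×(2) gives 51P₁ = 3576, so P₁ = 1192/17.
Back-substitute into (2): P₂ = (204 + 2×1192/17) / 11 = 532/17.

P₁ = 1192/17, P₂ = 532/17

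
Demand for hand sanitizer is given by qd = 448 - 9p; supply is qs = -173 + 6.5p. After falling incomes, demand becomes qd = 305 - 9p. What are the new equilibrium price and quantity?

Original equilibrium: p* = 1242/31, q* = 2710/31.
New equilibrium: 305 - 9p = -173 + 6.5p, so 478 = 15.5p and p' = 956/31; q' = 305 − 9(956/31) = 851/31.

p' = 956/31, q' = 851/31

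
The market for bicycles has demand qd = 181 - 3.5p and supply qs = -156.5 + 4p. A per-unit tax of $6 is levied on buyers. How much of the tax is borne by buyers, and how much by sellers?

Buyers bear $3.2, sellers bear $2.8

Pre-tax equilibrium: p* = 45, q* = 23.5.
Tax on buyers shifts demand to qd = 181 − 3.5(p + 6) = 160 - 3.5p.
160 - 3.5p = -156.5 + 4p gives seller price ps = 42.2; buyers pay pb = 42.2 + 6 = 48.2.
New quantity: q = 181 − 3.5(48.2) = 12.3.
Buyer burden = 48.2 − 45 = 3.2; seller burden = 45 − 42.2 = 2.8.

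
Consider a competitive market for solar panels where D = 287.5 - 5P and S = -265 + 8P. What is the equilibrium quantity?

Set D = S: 287.5 - 5P = -265 + 8P.
552.5 = 13P, so P* = 42.5.
Q* = 287.5 − 5(42.5) = 75.

Q* = 75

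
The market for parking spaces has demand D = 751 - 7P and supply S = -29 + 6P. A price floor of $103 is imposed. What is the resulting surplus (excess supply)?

Surplus = 559

Equilibrium price would be P* = 60, so the floor at 103 binds.
At P = 103: D = 30, S = 589.
Surplus = 589 − 30 = 559.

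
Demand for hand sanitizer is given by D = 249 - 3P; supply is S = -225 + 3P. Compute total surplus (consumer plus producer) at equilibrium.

Total surplus = 48

Equilibrium: 249 - 3P = -225 + 3P gives P* = 79, Q* = 12.
Demand choke price: P = 83; supply starts at P = 75.
CS = ½(83 − 79)(12) = 24; PS = ½(79 − 75)(12) = 24.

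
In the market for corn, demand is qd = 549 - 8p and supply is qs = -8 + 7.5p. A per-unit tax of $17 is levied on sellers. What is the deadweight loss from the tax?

Deadweight loss = 17340/31

Pre-tax equilibrium: p* = 1114/31, q* = 8107/31.
Tax on sellers shifts supply to qs = -8 + 7.5(p − 17) = -135.5 + 7.5p.
549 - 8p = -135.5 + 7.5p gives buyer price pb = 1369/31; sellers receive ps = 1369/31 − 17 = 842/31.
New quantity: q = 549 − 8(1369/31) = 6067/31.
DWL = ½ × 17 × (8107/31 − 6067/31) = 17340/31.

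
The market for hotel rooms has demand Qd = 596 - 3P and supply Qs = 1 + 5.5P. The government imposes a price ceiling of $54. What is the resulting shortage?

Equilibrium price would be P* = 70, so the ceiling at 54 binds.
At P = 54: Qd = 596 − 3(54) = 434, Qs = 1 + 5.5(54) = 298.
Shortage = 434 − 298 = 136.

Shortage = 136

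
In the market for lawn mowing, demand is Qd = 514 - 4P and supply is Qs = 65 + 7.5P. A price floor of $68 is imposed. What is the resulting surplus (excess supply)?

Surplus = 333

Equilibrium price would be P* = 898/23, so the floor at 68 binds.
At P = 68: Qd = 242, Qs = 575.
Surplus = 575 − 242 = 333.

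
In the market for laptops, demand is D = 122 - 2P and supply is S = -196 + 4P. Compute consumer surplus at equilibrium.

Consumer surplus = 64

Equilibrium: 122 - 2P = -196 + 4P gives P* = 53, Q* = 16.
Demand choke price (D = 0): P = 61.
CS = ½(61 − 53)(16) = 64.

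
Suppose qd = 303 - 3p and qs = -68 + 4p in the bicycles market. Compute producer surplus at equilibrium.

Equilibrium: 303 - 3p = -68 + 4p gives p* = 53, q* = 144.
Supply starts at p = 17 (where qs = 0).
PS = ½(53 − 17)(144) = 2592.

Producer surplus = 2592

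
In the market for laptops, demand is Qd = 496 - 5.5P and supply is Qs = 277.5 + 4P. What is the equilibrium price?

Set Qd = Qs: 496 - 5.5P = 277.5 + 4P.
218.5 = 9.5P, so P* = 23.
Q* = 496 − 5.5(23) = 369.5.

P* = 23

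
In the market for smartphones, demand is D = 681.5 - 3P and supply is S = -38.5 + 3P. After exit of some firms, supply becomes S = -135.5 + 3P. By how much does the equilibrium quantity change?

ΔQ = -48.5

Original equilibrium: P* = 120, Q* = 321.5.
New equilibrium: 681.5 - 3P = -135.5 + 3P, so 817 = 6P and P' = 817/6; Q' = 681.5 − 3(817/6) = 273.
Change in quantity: 273 − 321.5 = -48.5.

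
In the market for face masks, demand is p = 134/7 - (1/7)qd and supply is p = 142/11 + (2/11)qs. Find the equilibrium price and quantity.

p* = 16.4, q* = 19.2

Set the two price expressions equal: 134/7 - (1/7)q = 142/11 + (2/11)q.
480/77 = (25/77)q, so q* = 19.2.
p* = 134/7 − (1/7)(19.2) = 16.4.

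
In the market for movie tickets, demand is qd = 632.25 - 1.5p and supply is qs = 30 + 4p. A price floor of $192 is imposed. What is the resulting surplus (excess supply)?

Surplus = 453.75

Equilibrium price would be p* = 109.5, so the floor at 192 binds.
At p = 192: qd = 344.25, qs = 798.
Surplus = 798 − 344.25 = 453.75.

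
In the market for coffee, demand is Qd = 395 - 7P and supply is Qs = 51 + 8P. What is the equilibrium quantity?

Set Qd = Qs: 395 - 7P = 51 + 8P.
344 = 15P, so P* = 344/15.
Q* = 395 − 7(344/15) = 3517/15.

Q* = 3517/15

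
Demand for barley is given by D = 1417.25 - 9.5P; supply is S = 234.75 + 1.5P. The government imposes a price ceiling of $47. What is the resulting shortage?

Shortage = 665.5

Equilibrium price would be P* = 107.5, so the ceiling at 47 binds.
At P = 47: D = 1417.25 − 9.5(47) = 970.75, S = 234.75 + 1.5(47) = 305.25.
Shortage = 970.75 − 305.25 = 665.5.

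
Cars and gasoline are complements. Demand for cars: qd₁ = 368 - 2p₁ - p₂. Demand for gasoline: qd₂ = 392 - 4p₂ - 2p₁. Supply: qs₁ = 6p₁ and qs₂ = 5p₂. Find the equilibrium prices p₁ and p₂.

Market 1: 368 - 2p₁ - p₂ = 6p₁ → 8p₁ + p₂ = 368.
Market 2: 9p₂ + 2p₁ = 392.
Eliminating p₂: 9×(1) − 1×(2) gives 70p₁ = 2920, so p₁ = 292/7.
Back-substitute into (2): p₂ = (392 − 2×292/7) / 9 = 240/7.

p₁ = 292/7, p₂ = 240/7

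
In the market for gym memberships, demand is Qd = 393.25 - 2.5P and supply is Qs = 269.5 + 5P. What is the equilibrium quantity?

Q* = 352

Set Qd = Qs: 393.25 - 2.5P = 269.5 + 5P.
123.75 = 7.5P, so P* = 16.5.
Q* = 393.25 − 2.5(16.5) = 352.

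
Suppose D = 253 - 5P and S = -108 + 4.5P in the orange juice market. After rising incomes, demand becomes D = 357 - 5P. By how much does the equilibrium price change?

Original equilibrium: P* = 38, Q* = 63.
New equilibrium: 357 - 5P = -108 + 4.5P, so 465 = 9.5P and P' = 930/19; Q' = 357 − 5(930/19) = 2133/19.
Change in price: 930/19 − 38 = 208/19.

ΔP = 208/19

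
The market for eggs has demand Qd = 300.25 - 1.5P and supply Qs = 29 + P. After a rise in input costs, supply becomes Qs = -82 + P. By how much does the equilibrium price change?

Original equilibrium: P* = 108.5, Q* = 137.5.
New equilibrium: 300.25 - 1.5P = -82 + P, so 382.25 = 2.5P and P' = 152.9; Q' = 300.25 − 1.5(152.9) = 70.9.
Change in price: 152.9 − 108.5 = 44.4.

ΔP = 44.4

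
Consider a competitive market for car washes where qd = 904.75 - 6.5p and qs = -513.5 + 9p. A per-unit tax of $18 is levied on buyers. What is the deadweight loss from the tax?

Deadweight loss = 18954/31

Pre-tax equilibrium: p* = 91.5, q* = 310.
Tax on buyers shifts demand to qd = 904.75 − 6.5(p + 18) = 787.75 - 6.5p.
787.75 - 6.5p = -513.5 + 9p gives seller price ps = 5205/62; buyers pay pb = 5205/62 + 18 = 6321/62.
New quantity: q = 904.75 − 6.5(6321/62) = 7504/31.
DWL = ½ × 18 × (310 − 7504/31) = 18954/31.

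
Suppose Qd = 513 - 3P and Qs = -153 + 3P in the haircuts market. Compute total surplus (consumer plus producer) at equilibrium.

Total surplus = 10800

Equilibrium: 513 - 3P = -153 + 3P gives P* = 111, Q* = 180.
Demand choke price: P = 171; supply starts at P = 51.
CS = ½(171 − 111)(180) = 5400; PS = ½(111 − 51)(180) = 5400.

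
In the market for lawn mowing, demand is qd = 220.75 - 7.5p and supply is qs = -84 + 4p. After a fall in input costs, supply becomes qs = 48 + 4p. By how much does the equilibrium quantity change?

Original equilibrium: p* = 26.5, q* = 22.
New equilibrium: 220.75 - 7.5p = 48 + 4p, so 172.75 = 11.5p and p' = 691/46; q' = 220.75 − 7.5(691/46) = 2486/23.
Change in quantity: 2486/23 − 22 = 1980/23.

Δq = 1980/23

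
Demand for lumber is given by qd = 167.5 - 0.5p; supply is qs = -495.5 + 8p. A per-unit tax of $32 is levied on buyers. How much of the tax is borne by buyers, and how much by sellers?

Pre-tax equilibrium: p* = 78, q* = 128.5.
Tax on buyers shifts demand to qd = 167.5 − 0.5(p + 32) = 151.5 - 0.5p.
151.5 - 0.5p = -495.5 + 8p gives seller price ps = 1294/17; buyers pay pb = 1294/17 + 32 = 1838/17.
New quantity: q = 167.5 − 0.5(1838/17) = 3857/34.
Buyer burden = 1838/17 − 78 = 512/17; seller burden = 78 − 1294/17 = 32/17.

Buyers bear 512/17, sellers bear 32/17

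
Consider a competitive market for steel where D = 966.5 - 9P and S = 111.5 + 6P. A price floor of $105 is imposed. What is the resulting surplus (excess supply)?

Equilibrium price would be P* = 57, so the floor at 105 binds.
At P = 105: D = 21.5, S = 741.5.
Surplus = 741.5 − 21.5 = 720.

Surplus = 720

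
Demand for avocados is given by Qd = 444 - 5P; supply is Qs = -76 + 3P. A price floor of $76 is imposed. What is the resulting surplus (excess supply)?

Surplus = 88

Equilibrium price would be P* = 65, so the floor at 76 binds.
At P = 76: Qd = 64, Qs = 152.
Surplus = 152 − 64 = 88.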